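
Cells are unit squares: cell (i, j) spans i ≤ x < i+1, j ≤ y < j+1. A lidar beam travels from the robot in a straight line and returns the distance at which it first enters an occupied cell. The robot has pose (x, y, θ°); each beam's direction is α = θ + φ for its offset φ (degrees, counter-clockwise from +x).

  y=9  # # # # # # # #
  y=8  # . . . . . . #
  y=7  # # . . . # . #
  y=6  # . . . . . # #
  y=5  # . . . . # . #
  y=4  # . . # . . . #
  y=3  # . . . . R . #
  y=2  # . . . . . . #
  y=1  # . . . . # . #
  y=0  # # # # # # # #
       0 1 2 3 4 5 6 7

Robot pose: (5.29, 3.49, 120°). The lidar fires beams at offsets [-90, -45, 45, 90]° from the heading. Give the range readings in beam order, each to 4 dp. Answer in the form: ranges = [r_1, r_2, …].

beam 1: φ=-90°, α=30°
  cosα=0.8660 sinα=0.5000 | (5,3) | tMaxX 0.8198 tMaxY 1.0200 | tΔX 1.1547 tΔY 2.0000
    t=0.8198 [x] (6,3)
    t=1.0200 [y] (6,4)
    t=1.9745 [x] (7,4) — stop
  → r_1 = 1.9745
beam 2: φ=-45°, α=75°
  cosα=0.2588 sinα=0.9659 | (5,3) | tMaxX 2.7432 tMaxY 0.5280 | tΔX 3.8637 tΔY 1.0353
    t=0.5280 [y] (5,4)
    t=1.5633 [y] (5,5) — stop
  → r_2 = 1.5633
beam 3: φ=45°, α=165°
  cosα=-0.9659 sinα=0.2588 | (5,3) | tMaxX 0.3002 tMaxY 1.9705 | tΔX 1.0353 tΔY 3.8637
    t=0.3002 [x] (4,3)
    t=1.3355 [x] (3,3)
    t=1.9705 [y] (3,4) — stop
  → r_3 = 1.9705
beam 4: φ=90°, α=210°
  cosα=-0.8660 sinα=-0.5000 | (5,3) | tMaxX 0.3349 tMaxY 0.9800 | tΔX 1.1547 tΔY 2.0000
    t=0.3349 [x] (4,3)
    t=0.9800 [y] (4,2)
    t=1.4896 [x] (3,2)
    t=2.6443 [x] (2,2)
    t=2.9800 [y] (2,1)
    t=3.7990 [x] (1,1)
    t=4.9537 [x] (0,1) — stop
  → r_4 = 4.9537

ranges = [1.9745, 1.5633, 1.9705, 4.9537]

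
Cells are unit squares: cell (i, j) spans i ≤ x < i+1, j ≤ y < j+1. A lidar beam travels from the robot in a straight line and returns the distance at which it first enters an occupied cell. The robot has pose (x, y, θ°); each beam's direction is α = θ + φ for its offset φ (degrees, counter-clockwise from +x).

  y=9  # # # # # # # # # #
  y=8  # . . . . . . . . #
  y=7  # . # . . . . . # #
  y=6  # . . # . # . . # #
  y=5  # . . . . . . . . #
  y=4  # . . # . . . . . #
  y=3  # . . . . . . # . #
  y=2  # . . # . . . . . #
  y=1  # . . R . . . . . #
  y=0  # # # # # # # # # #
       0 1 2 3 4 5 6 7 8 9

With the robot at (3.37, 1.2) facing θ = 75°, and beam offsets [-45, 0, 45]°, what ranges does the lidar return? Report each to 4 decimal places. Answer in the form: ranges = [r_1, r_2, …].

ranges = [4.1916, 0.8282, 4.7400]

beam 1: φ=-45°, α=30°
  dir = (cos 30°, sin 30°) = (0.8660, 0.5000); from cell (3,1)
  next x-line at t=0.7275, next y-line at t=1.6000; Δt_x=1.1547, Δt_y=2.0000
    x: enter (4,1) at t=0.7275
    y: enter (4,2) at t=1.6000
    x: enter (5,2) at t=1.8822
    x: enter (6,2) at t=3.0369
    y: enter (6,3) at t=3.6000
    x: enter (7,3) at t=4.1916 ← occupied
  → r_1 = 4.1916
beam 2: φ=0°, α=75°
  dir = (cos 75°, sin 75°) = (0.2588, 0.9659); from cell (3,1)
  next x-line at t=2.4341, next y-line at t=0.8282; Δt_x=3.8637, Δt_y=1.0353
    y: enter (3,2) at t=0.8282 ← occupied
  → r_2 = 0.8282
beam 3: φ=45°, α=120°
  dir = (cos 120°, sin 120°) = (-0.5000, 0.8660); from cell (3,1)
  next x-line at t=0.7400, next y-line at t=0.9238; Δt_x=2.0000, Δt_y=1.1547
    x: enter (2,1) at t=0.7400
    y: enter (2,2) at t=0.9238
    y: enter (2,3) at t=2.0785
    x: enter (1,3) at t=2.7400
    y: enter (1,4) at t=3.2332
    y: enter (1,5) at t=4.3879
    x: enter (0,5) at t=4.7400 ← occupied
  → r_3 = 4.7400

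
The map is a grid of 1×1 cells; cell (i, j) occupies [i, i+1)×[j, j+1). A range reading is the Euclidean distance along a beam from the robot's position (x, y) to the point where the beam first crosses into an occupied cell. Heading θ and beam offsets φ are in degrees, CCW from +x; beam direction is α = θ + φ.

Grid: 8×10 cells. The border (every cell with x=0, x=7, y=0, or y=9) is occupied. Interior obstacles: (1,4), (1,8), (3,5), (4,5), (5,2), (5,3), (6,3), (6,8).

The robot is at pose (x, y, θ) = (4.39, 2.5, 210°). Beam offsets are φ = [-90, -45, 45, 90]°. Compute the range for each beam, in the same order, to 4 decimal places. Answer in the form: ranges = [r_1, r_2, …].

ranges = [6.3509, 3.5096, 1.5529, 1.7321]

beam 1: φ=-90°, α=120°
  dir = (cos 120°, sin 120°) = (-0.5000, 0.8660); from cell (4,2)
  next x-line at t=0.7800, next y-line at t=0.5774; Δt_x=2.0000, Δt_y=1.1547
    y: enter (4,3) at t=0.5774
    x: enter (3,3) at t=0.7800
    y: enter (3,4) at t=1.7321
    x: enter (2,4) at t=2.7800
    y: enter (2,5) at t=2.8868
    y: enter (2,6) at t=4.0415
    x: enter (1,6) at t=4.7800
    y: enter (1,7) at t=5.1962
    y: enter (1,8) at t=6.3509 ← occupied
  → r_1 = 6.3509
beam 2: φ=-45°, α=165°
  dir = (cos 165°, sin 165°) = (-0.9659, 0.2588); from cell (4,2)
  next x-line at t=0.4038, next y-line at t=1.9319; Δt_x=1.0353, Δt_y=3.8637
    x: enter (3,2) at t=0.4038
    x: enter (2,2) at t=1.4390
    y: enter (2,3) at t=1.9319
    x: enter (1,3) at t=2.4743
    x: enter (0,3) at t=3.5096 ← occupied
  → r_2 = 3.5096
beam 3: φ=45°, α=255°
  dir = (cos 255°, sin 255°) = (-0.2588, -0.9659); from cell (4,2)
  next x-line at t=1.5068, next y-line at t=0.5176; Δt_x=3.8637, Δt_y=1.0353
    y: enter (4,1) at t=0.5176
    x: enter (3,1) at t=1.5068
    y: enter (3,0) at t=1.5529 ← occupied
  → r_3 = 1.5529
beam 4: φ=90°, α=300°
  dir = (cos 300°, sin 300°) = (0.5000, -0.8660); from cell (4,2)
  next x-line at t=1.2200, next y-line at t=0.5774; Δt_x=2.0000, Δt_y=1.1547
    y: enter (4,1) at t=0.5774
    x: enter (5,1) at t=1.2200
    y: enter (5,0) at t=1.7321 ← occupied
  → r_4 = 1.7321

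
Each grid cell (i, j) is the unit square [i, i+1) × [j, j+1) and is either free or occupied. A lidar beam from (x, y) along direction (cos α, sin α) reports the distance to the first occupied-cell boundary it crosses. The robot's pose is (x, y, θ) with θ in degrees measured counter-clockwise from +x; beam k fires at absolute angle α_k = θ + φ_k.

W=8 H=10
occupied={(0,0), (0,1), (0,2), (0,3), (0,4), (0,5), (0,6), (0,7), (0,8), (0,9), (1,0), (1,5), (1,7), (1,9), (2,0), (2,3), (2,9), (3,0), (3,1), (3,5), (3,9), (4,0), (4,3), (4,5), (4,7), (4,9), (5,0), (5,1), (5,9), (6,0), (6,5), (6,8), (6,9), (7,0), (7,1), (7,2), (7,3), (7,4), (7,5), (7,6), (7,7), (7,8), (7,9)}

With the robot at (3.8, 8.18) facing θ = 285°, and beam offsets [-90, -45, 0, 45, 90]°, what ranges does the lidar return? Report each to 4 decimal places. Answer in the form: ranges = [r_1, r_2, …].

ranges = [1.8635, 3.6000, 0.7727, 0.3600, 2.2776]

beam 1: φ=-90°, α=195°
  dir = (cos 195°, sin 195°) = (-0.9659, -0.2588); from cell (3,8)
  next x-line at t=0.8282, next y-line at t=0.6955; Δt_x=1.0353, Δt_y=3.8637
    y: enter (3,7) at t=0.6955
    x: enter (2,7) at t=0.8282
    x: enter (1,7) at t=1.8635 ← occupied
  → r_1 = 1.8635
beam 2: φ=-45°, α=240°
  dir = (cos 240°, sin 240°) = (-0.5000, -0.8660); from cell (3,8)
  next x-line at t=1.6000, next y-line at t=0.2078; Δt_x=2.0000, Δt_y=1.1547
    y: enter (3,7) at t=0.2078
    y: enter (3,6) at t=1.3625
    x: enter (2,6) at t=1.6000
    y: enter (2,5) at t=2.5172
    x: enter (1,5) at t=3.6000 ← occupied
  → r_2 = 3.6000
beam 3: φ=0°, α=285°
  dir = (cos 285°, sin 285°) = (0.2588, -0.9659); from cell (3,8)
  next x-line at t=0.7727, next y-line at t=0.1863; Δt_x=3.8637, Δt_y=1.0353
    y: enter (3,7) at t=0.1863
    x: enter (4,7) at t=0.7727 ← occupied
  → r_3 = 0.7727
beam 4: φ=45°, α=330°
  dir = (cos 330°, sin 330°) = (0.8660, -0.5000); from cell (3,8)
  next x-line at t=0.2309, next y-line at t=0.3600; Δt_x=1.1547, Δt_y=2.0000
    x: enter (4,8) at t=0.2309
    y: enter (4,7) at t=0.3600 ← occupied
  → r_4 = 0.3600
beam 5: φ=90°, α=15°
  dir = (cos 15°, sin 15°) = (0.9659, 0.2588); from cell (3,8)
  next x-line at t=0.2071, next y-line at t=3.1682; Δt_x=1.0353, Δt_y=3.8637
    x: enter (4,8) at t=0.2071
    x: enter (5,8) at t=1.2423
    x: enter (6,8) at t=2.2776 ← occupied
  → r_5 = 2.2776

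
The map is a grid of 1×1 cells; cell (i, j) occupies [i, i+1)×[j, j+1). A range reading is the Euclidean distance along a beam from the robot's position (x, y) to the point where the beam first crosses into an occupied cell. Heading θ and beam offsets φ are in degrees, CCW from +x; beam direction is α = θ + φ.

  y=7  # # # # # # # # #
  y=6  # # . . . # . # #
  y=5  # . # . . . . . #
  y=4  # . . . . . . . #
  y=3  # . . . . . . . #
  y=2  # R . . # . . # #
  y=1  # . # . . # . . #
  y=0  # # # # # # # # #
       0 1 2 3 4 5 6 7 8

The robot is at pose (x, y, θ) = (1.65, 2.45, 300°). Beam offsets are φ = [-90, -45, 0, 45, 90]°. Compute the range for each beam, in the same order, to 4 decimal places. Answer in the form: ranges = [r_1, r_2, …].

beam 1: φ=-90°, α=210°
  dir = (cos 210°, sin 210°) = (-0.8660, -0.5000); from cell (1,2)
  next x-line at t=0.7506, next y-line at t=0.9000; Δt_x=1.1547, Δt_y=2.0000
    x: enter (0,2) at t=0.7506 ← occupied
  → r_1 = 0.7506
beam 2: φ=-45°, α=255°
  dir = (cos 255°, sin 255°) = (-0.2588, -0.9659); from cell (1,2)
  next x-line at t=2.5114, next y-line at t=0.4659; Δt_x=3.8637, Δt_y=1.0353
    y: enter (1,1) at t=0.4659
    y: enter (1,0) at t=1.5012 ← occupied
  → r_2 = 1.5012
beam 3: φ=0°, α=300°
  dir = (cos 300°, sin 300°) = (0.5000, -0.8660); from cell (1,2)
  next x-line at t=0.7000, next y-line at t=0.5196; Δt_x=2.0000, Δt_y=1.1547
    y: enter (1,1) at t=0.5196
    x: enter (2,1) at t=0.7000 ← occupied
  → r_3 = 0.7000
beam 4: φ=45°, α=345°
  dir = (cos 345°, sin 345°) = (0.9659, -0.2588); from cell (1,2)
  next x-line at t=0.3623, next y-line at t=1.7387; Δt_x=1.0353, Δt_y=3.8637
    x: enter (2,2) at t=0.3623
    x: enter (3,2) at t=1.3976
    y: enter (3,1) at t=1.7387
    x: enter (4,1) at t=2.4329
    x: enter (5,1) at t=3.4682 ← occupied
  → r_4 = 3.4682
beam 5: φ=90°, α=30°
  dir = (cos 30°, sin 30°) = (0.8660, 0.5000); from cell (1,2)
  next x-line at t=0.4041, next y-line at t=1.1000; Δt_x=1.1547, Δt_y=2.0000
    x: enter (2,2) at t=0.4041
    y: enter (2,3) at t=1.1000
    x: enter (3,3) at t=1.5588
    x: enter (4,3) at t=2.7135
    y: enter (4,4) at t=3.1000
    x: enter (5,4) at t=3.8682
    x: enter (6,4) at t=5.0229
    y: enter (6,5) at t=5.1000
    x: enter (7,5) at t=6.1776
    y: enter (7,6) at t=7.1000 ← occupied
  → r_5 = 7.1000

ranges = [0.7506, 1.5012, 0.7000, 3.4682, 7.1000]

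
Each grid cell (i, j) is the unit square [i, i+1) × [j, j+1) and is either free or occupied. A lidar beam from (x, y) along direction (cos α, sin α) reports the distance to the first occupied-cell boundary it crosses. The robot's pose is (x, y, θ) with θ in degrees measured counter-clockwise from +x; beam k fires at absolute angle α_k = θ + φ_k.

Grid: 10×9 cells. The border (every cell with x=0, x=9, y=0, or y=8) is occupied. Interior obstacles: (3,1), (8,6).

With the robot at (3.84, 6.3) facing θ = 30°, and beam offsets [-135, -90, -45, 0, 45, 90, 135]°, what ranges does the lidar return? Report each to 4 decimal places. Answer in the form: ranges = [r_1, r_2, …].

ranges = [5.4870, 6.1199, 5.3420, 3.4000, 1.7600, 1.9630, 2.9402]

beam 1: φ=-135°, α=255°
  d=(-0.2588,-0.9659)  start (3,6)  tX=3.2455 tY=0.3106  stride 1/|dx|=3.8637 1/|dy|=1.0353
    cross y-line → (3,5), t=0.3106
    cross y-line → (3,4), t=1.3459
    cross y-line → (3,3), t=2.3811
    cross x-line → (2,3), t=3.2455
    cross y-line → (2,2), t=3.4164
    cross y-line → (2,1), t=4.4517
    cross y-line → (2,0), t=5.4870 (wall)
  → r_1 = 5.4870
beam 2: φ=-90°, α=300°
  d=(0.5000,-0.8660)  start (3,6)  tX=0.3200 tY=0.3464  stride 1/|dx|=2.0000 1/|dy|=1.1547
    cross x-line → (4,6), t=0.3200
    cross y-line → (4,5), t=0.3464
    cross y-line → (4,4), t=1.5011
    cross x-line → (5,4), t=2.3200
    cross y-line → (5,3), t=2.6558
    cross y-line → (5,2), t=3.8105
    cross x-line → (6,2), t=4.3200
    cross y-line → (6,1), t=4.9652
    cross y-line → (6,0), t=6.1199 (wall)
  → r_2 = 6.1199
beam 3: φ=-45°, α=345°
  d=(0.9659,-0.2588)  start (3,6)  tX=0.1656 tY=1.1591  stride 1/|dx|=1.0353 1/|dy|=3.8637
    cross x-line → (4,6), t=0.1656
    cross y-line → (4,5), t=1.1591
    cross x-line → (5,5), t=1.2009
    cross x-line → (6,5), t=2.2362
    cross x-line → (7,5), t=3.2715
    cross x-line → (8,5), t=4.3067
    cross y-line → (8,4), t=5.0228
    cross x-line → (9,4), t=5.3420 (wall)
  → r_3 = 5.3420
beam 4: φ=0°, α=30°
  d=(0.8660,0.5000)  start (3,6)  tX=0.1848 tY=1.4000  stride 1/|dx|=1.1547 1/|dy|=2.0000
    cross x-line → (4,6), t=0.1848
    cross x-line → (5,6), t=1.3395
    cross y-line → (5,7), t=1.4000
    cross x-line → (6,7), t=2.4942
    cross y-line → (6,8), t=3.4000 (wall)
  → r_4 = 3.4000
beam 5: φ=45°, α=75°
  d=(0.2588,0.9659)  start (3,6)  tX=0.6182 tY=0.7247  stride 1/|dx|=3.8637 1/|dy|=1.0353
    cross x-line → (4,6), t=0.6182
    cross y-line → (4,7), t=0.7247
    cross y-line → (4,8), t=1.7600 (wall)
  → r_5 = 1.7600
beam 6: φ=90°, α=120°
  d=(-0.5000,0.8660)  start (3,6)  tX=1.6800 tY=0.8083  stride 1/|dx|=2.0000 1/|dy|=1.1547
    cross y-line → (3,7), t=0.8083
    cross x-line → (2,7), t=1.6800
    cross y-line → (2,8), t=1.9630 (wall)
  → r_6 = 1.9630
beam 7: φ=135°, α=165°
  d=(-0.9659,0.2588)  start (3,6)  tX=0.8696 tY=2.7046  stride 1/|dx|=1.0353 1/|dy|=3.8637
    cross x-line → (2,6), t=0.8696
    cross x-line → (1,6), t=1.9049
    cross y-line → (1,7), t=2.7046
    cross x-line → (0,7), t=2.9402 (wall)
  → r_7 = 2.9402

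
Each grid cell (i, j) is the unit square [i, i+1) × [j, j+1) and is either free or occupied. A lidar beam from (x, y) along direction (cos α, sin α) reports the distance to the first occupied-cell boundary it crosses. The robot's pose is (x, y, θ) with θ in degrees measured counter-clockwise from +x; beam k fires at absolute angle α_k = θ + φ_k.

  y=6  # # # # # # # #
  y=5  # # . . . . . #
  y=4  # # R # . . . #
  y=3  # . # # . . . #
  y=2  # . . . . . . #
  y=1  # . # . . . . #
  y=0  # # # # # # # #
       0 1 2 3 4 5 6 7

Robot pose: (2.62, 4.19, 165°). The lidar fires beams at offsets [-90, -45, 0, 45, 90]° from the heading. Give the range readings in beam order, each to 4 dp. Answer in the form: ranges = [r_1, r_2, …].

ranges = [1.8738, 1.2400, 0.6419, 0.3800, 0.1967]

beam 1: φ=-90°, α=75°
  direction (0.2588, 0.9659); cell (2,4); t to first gridline: x 1.4682, y 0.8386 (then +3.8637 / +1.0353)
    (2,5) via y @ 0.8386
    (3,5) via x @ 1.4682
    (3,6) via y @ 1.8738  # hit
  → r_1 = 1.8738
beam 2: φ=-45°, α=120°
  direction (-0.5000, 0.8660); cell (2,4); t to first gridline: x 1.2400, y 0.9353 (then +2.0000 / +1.1547)
    (2,5) via y @ 0.9353
    (1,5) via x @ 1.2400  # hit
  → r_2 = 1.2400
beam 3: φ=0°, α=165°
  direction (-0.9659, 0.2588); cell (2,4); t to first gridline: x 0.6419, y 3.1296 (then +1.0353 / +3.8637)
    (1,4) via x @ 0.6419  # hit
  → r_3 = 0.6419
beam 4: φ=45°, α=210°
  direction (-0.8660, -0.5000); cell (2,4); t to first gridline: x 0.7159, y 0.3800 (then +1.1547 / +2.0000)
    (2,3) via y @ 0.3800  # hit
  → r_4 = 0.3800
beam 5: φ=90°, α=255°
  direction (-0.2588, -0.9659); cell (2,4); t to first gridline: x 2.3955, y 0.1967 (then +3.8637 / +1.0353)
    (2,3) via y @ 0.1967  # hit
  → r_5 = 0.1967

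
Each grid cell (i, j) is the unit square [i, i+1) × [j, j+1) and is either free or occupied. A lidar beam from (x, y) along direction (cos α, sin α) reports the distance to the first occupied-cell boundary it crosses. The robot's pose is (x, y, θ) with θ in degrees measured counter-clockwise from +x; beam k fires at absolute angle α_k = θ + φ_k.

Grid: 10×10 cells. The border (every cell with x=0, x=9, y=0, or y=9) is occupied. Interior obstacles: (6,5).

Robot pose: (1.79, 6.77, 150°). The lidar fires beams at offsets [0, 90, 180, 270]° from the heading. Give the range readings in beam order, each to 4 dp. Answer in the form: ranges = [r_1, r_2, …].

beam 1: φ=0°, α=150°
  dir = (cos 150°, sin 150°) = (-0.8660, 0.5000); from cell (1,6)
  next x-line at t=0.9122, next y-line at t=0.4600; Δt_x=1.1547, Δt_y=2.0000
    y: enter (1,7) at t=0.4600
    x: enter (0,7) at t=0.9122 ← occupied
  → r_1 = 0.9122
beam 2: φ=90°, α=240°
  dir = (cos 240°, sin 240°) = (-0.5000, -0.8660); from cell (1,6)
  next x-line at t=1.5800, next y-line at t=0.8891; Δt_x=2.0000, Δt_y=1.1547
    y: enter (1,5) at t=0.8891
    x: enter (0,5) at t=1.5800 ← occupied
  → r_2 = 1.5800
beam 3: φ=180°, α=330°
  dir = (cos 330°, sin 330°) = (0.8660, -0.5000); from cell (1,6)
  next x-line at t=0.2425, next y-line at t=1.5400; Δt_x=1.1547, Δt_y=2.0000
    x: enter (2,6) at t=0.2425
    x: enter (3,6) at t=1.3972
    y: enter (3,5) at t=1.5400
    x: enter (4,5) at t=2.5519
    y: enter (4,4) at t=3.5400
    x: enter (5,4) at t=3.7066
    x: enter (6,4) at t=4.8613
    y: enter (6,3) at t=5.5400
    x: enter (7,3) at t=6.0160
    x: enter (8,3) at t=7.1707
    y: enter (8,2) at t=7.5400
    x: enter (9,2) at t=8.3254 ← occupied
  → r_3 = 8.3254
beam 4: φ=270°, α=60°
  dir = (cos 60°, sin 60°) = (0.5000, 0.8660); from cell (1,6)
  next x-line at t=0.4200, next y-line at t=0.2656; Δt_x=2.0000, Δt_y=1.1547
    y: enter (1,7) at t=0.2656
    x: enter (2,7) at t=0.4200
    y: enter (2,8) at t=1.4203
    x: enter (3,8) at t=2.4200
    y: enter (3,9) at t=2.5750 ← occupied
  → r_4 = 2.5750

ranges = [0.9122, 1.5800, 8.3254, 2.5750]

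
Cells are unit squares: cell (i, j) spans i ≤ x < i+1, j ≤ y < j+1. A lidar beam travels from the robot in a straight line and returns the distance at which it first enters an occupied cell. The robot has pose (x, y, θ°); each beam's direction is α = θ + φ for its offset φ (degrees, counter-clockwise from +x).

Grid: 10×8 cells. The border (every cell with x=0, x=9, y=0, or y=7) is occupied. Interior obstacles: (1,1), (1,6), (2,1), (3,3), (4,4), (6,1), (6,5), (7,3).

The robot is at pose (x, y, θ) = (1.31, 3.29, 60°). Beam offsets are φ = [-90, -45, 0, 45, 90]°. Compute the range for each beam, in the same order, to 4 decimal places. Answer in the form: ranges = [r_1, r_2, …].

beam 1: φ=-90°, α=330°
  d=(0.8660,-0.5000)  start (1,3)  tX=0.7967 tY=0.5800  stride 1/|dx|=1.1547 1/|dy|=2.0000
    cross y-line → (1,2), t=0.5800
    cross x-line → (2,2), t=0.7967
    cross x-line → (3,2), t=1.9514
    cross y-line → (3,1), t=2.5800
    cross x-line → (4,1), t=3.1061
    cross x-line → (5,1), t=4.2608
    cross y-line → (5,0), t=4.5800 (wall)
  → r_1 = 4.5800
beam 2: φ=-45°, α=15°
  d=(0.9659,0.2588)  start (1,3)  tX=0.7143 tY=2.7432  stride 1/|dx|=1.0353 1/|dy|=3.8637
    cross x-line → (2,3), t=0.7143
    cross x-line → (3,3), t=1.7496 (wall)
  → r_2 = 1.7496
beam 3: φ=0°, α=60°
  d=(0.5000,0.8660)  start (1,3)  tX=1.3800 tY=0.8198  stride 1/|dx|=2.0000 1/|dy|=1.1547
    cross y-line → (1,4), t=0.8198
    cross x-line → (2,4), t=1.3800
    cross y-line → (2,5), t=1.9745
    cross y-line → (2,6), t=3.1292
    cross x-line → (3,6), t=3.3800
    cross y-line → (3,7), t=4.2839 (wall)
  → r_3 = 4.2839
beam 4: φ=45°, α=105°
  d=(-0.2588,0.9659)  start (1,3)  tX=1.1977 tY=0.7350  stride 1/|dx|=3.8637 1/|dy|=1.0353
    cross y-line → (1,4), t=0.7350
    cross x-line → (0,4), t=1.1977 (wall)
  → r_4 = 1.1977
beam 5: φ=90°, α=150°
  d=(-0.8660,0.5000)  start (1,3)  tX=0.3580 tY=1.4200  stride 1/|dx|=1.1547 1/|dy|=2.0000
    cross x-line → (0,3), t=0.3580 (wall)
  → r_5 = 0.3580

ranges = [4.5800, 1.7496, 4.2839, 1.1977, 0.3580]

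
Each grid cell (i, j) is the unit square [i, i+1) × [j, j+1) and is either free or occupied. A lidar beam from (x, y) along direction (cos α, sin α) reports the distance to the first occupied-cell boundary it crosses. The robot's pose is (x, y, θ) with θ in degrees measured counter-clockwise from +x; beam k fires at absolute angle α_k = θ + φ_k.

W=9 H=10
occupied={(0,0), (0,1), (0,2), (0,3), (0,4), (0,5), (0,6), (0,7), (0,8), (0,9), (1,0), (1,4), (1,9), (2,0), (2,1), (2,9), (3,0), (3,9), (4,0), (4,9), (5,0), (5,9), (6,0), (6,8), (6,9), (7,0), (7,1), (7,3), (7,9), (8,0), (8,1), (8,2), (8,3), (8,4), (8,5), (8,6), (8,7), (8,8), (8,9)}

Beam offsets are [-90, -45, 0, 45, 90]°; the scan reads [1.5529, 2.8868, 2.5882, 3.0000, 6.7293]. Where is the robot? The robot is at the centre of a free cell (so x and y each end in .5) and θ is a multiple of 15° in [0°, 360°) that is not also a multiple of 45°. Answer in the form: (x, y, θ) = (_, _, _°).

The pose lattice has 51·16 = 816 candidates. Test each by forward raycasting.
  (3.5, 4.5, 60°): beam 1 = 5.0000 ≠ 1.5529 ✗
  (2.5, 7.5, 195°): beam 2 = 1.7321 ≠ 2.8868 ✗
  (2.5, 7.5, 240°): beam 1 = 1.7321 ≠ 1.5529 ✗
  (5.5, 8.5, 300°): beam 1 = 5.1962 ≠ 1.5529 ✗
  …
  (3.5, 7.5, 195°): r_1=1.5529, r_2=2.8868, r_3=2.5882, r_4=3.0000, r_5=6.7293 — all match ✓
Only this pose fits every beam.

(x, y, θ) = (3.5, 7.5, 195°)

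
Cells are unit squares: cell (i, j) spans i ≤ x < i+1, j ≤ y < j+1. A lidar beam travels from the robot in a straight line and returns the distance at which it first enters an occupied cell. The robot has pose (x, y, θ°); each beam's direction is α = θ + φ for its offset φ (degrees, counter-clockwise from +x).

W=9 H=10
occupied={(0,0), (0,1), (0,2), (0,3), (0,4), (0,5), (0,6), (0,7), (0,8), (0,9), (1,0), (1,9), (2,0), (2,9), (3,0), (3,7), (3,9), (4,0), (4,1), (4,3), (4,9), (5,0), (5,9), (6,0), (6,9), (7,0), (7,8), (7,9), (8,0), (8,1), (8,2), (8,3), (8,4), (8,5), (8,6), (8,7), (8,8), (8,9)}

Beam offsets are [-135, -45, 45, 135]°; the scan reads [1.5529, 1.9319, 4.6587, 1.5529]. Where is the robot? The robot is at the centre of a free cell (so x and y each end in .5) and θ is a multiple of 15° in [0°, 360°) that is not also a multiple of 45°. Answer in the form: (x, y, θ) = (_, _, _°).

The pose lattice has 52·16 = 832 candidates. Test each by forward raycasting.
  (6.5, 5.5, 300°): beam 1 = 5.6940 ≠ 1.5529 ✗
  (7.5, 5.5, 330°): beam 1 = 6.7293 ≠ 1.5529 ✗
  (1.5, 6.5, 30°): beam 1 = 1.9319 ≠ 1.5529 ✗
  (6.5, 7.5, 255°): beam 1 = 1.7321 ≠ 1.5529 ✗
  (4.5, 5.5, 300°): beam 1 = 3.6235 ≠ 1.5529 ✗
  …
  (2.5, 2.5, 30°): r_1=1.5529, r_2=1.9319, r_3=4.6587, r_4=1.5529 — all match ✓
Unique over the lattice → pose = (2.5, 2.5, 30°).

(x, y, θ) = (2.5, 2.5, 30°)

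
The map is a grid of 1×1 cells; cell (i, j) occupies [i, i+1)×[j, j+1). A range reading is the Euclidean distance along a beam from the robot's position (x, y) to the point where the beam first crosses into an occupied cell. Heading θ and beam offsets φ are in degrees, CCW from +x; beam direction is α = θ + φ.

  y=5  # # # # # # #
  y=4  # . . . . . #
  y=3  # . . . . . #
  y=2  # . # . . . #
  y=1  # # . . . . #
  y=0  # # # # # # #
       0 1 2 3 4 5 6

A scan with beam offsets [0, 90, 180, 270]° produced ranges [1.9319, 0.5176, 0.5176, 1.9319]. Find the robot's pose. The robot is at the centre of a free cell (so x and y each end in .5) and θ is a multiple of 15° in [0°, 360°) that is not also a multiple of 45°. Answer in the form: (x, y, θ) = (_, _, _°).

The pose lattice has 18·16 = 288 candidates. Test each by forward raycasting.
  (3.5, 1.5, 30°): beam 1 = 2.8868 ≠ 1.9319 ✗
  (1.5, 3.5, 60°): beam 1 = 1.7321 ≠ 1.9319 ✗
  (4.5, 3.5, 210°): beam 1 = 1.7321 ≠ 1.9319 ✗
  (1.5, 4.5, 345°): beam 1 = 4.6587 ≠ 1.9319 ✗
  …
  (1.5, 4.5, 15°): r_1=1.9319, r_2=0.5176, r_3=0.5176, r_4=1.9319 — all match ✓
No second candidate reproduces the full scan.

(x, y, θ) = (1.5, 4.5, 15°)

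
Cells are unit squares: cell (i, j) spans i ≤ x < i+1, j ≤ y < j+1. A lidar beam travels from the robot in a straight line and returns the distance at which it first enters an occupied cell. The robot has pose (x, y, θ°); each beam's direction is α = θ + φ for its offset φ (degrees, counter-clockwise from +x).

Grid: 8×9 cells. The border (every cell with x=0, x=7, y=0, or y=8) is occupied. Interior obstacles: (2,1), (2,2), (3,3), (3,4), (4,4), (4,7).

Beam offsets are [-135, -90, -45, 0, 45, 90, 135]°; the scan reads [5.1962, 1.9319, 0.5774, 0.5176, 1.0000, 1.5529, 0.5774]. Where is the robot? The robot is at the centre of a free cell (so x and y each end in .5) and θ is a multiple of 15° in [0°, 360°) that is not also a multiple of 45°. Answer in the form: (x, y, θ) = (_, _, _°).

(x, y, θ) = (1.5, 2.5, 195°)

Enumerate (i+0.5, j+0.5, θ) over the 36 free cells and 16 admissible headings. For each, cast all 7 beams and compare to the given ranges.
  (5.5, 7.5, 120°): beam 1 = 1.5529 ≠ 5.1962 ✗
  (4.5, 3.5, 150°): beam 1 = 2.5882 ≠ 5.1962 ✗
  (1.5, 7.5, 15°): beam 1 = 1.0000 ≠ 5.1962 ✗
  …
  (1.5, 2.5, 195°): r_1=5.1962, r_2=1.9319, r_3=0.5774, r_4=0.5176, r_5=1.0000, r_6=1.5529, r_7=0.5774 — all match ✓
No second candidate reproduces the full scan.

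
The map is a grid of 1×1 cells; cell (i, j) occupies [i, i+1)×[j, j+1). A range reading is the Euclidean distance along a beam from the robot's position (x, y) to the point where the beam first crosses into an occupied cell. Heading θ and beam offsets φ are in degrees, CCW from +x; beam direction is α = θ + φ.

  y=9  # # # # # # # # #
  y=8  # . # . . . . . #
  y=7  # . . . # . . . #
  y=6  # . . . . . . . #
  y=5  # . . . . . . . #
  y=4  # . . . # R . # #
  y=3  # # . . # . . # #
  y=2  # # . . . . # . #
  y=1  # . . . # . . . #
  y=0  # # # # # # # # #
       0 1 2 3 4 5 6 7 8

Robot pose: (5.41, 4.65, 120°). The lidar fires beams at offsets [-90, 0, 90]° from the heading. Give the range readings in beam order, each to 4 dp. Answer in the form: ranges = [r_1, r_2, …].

beam 1: φ=-90°, α=30°
  d=(0.8660,0.5000)  start (5,4)  tX=0.6813 tY=0.7000  stride 1/|dx|=1.1547 1/|dy|=2.0000
    cross x-line → (6,4), t=0.6813
    cross y-line → (6,5), t=0.7000
    cross x-line → (7,5), t=1.8360
    cross y-line → (7,6), t=2.7000
    cross x-line → (8,6), t=2.9907 (wall)
  → r_1 = 2.9907
beam 2: φ=0°, α=120°
  d=(-0.5000,0.8660)  start (5,4)  tX=0.8200 tY=0.4041  stride 1/|dx|=2.0000 1/|dy|=1.1547
    cross y-line → (5,5), t=0.4041
    cross x-line → (4,5), t=0.8200
    cross y-line → (4,6), t=1.5588
    cross y-line → (4,7), t=2.7135 (wall)
  → r_2 = 2.7135
beam 3: φ=90°, α=210°
  d=(-0.8660,-0.5000)  start (5,4)  tX=0.4734 tY=1.3000  stride 1/|dx|=1.1547 1/|dy|=2.0000
    cross x-line → (4,4), t=0.4734 (wall)
  → r_3 = 0.4734

ranges = [2.9907, 2.7135, 0.4734]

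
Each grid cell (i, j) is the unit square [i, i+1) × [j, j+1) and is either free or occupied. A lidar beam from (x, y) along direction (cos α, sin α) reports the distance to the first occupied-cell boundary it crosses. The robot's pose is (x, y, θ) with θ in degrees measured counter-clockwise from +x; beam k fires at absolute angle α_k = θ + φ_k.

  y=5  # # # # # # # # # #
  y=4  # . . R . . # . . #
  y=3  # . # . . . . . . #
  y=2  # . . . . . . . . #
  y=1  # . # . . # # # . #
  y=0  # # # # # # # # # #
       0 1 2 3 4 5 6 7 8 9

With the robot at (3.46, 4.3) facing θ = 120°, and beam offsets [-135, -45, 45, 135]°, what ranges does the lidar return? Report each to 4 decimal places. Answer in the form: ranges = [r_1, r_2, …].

ranges = [5.7354, 0.7247, 2.5468, 2.3811]

beam 1: φ=-135°, α=345°
  cosα=0.9659 sinα=-0.2588 | (3,4) | tMaxX 0.5590 tMaxY 1.1591 | tΔX 1.0353 tΔY 3.8637
    t=0.5590 [x] (4,4)
    t=1.1591 [y] (4,3)
    t=1.5943 [x] (5,3)
    t=2.6296 [x] (6,3)
    t=3.6649 [x] (7,3)
    t=4.7002 [x] (8,3)
    t=5.0228 [y] (8,2)
    t=5.7354 [x] (9,2) — stop
  → r_1 = 5.7354
beam 2: φ=-45°, α=75°
  cosα=0.2588 sinα=0.9659 | (3,4) | tMaxX 2.0864 tMaxY 0.7247 | tΔX 3.8637 tΔY 1.0353
    t=0.7247 [y] (3,5) — stop
  → r_2 = 0.7247
beam 3: φ=45°, α=165°
  cosα=-0.9659 sinα=0.2588 | (3,4) | tMaxX 0.4762 tMaxY 2.7046 | tΔX 1.0353 tΔY 3.8637
    t=0.4762 [x] (2,4)
    t=1.5115 [x] (1,4)
    t=2.5468 [x] (0,4) — stop
  → r_3 = 2.5468
beam 4: φ=135°, α=255°
  cosα=-0.2588 sinα=-0.9659 | (3,4) | tMaxX 1.7773 tMaxY 0.3106 | tΔX 3.8637 tΔY 1.0353
    t=0.3106 [y] (3,3)
    t=1.3459 [y] (3,2)
    t=1.7773 [x] (2,2)
    t=2.3811 [y] (2,1) — stop
  → r_4 = 2.3811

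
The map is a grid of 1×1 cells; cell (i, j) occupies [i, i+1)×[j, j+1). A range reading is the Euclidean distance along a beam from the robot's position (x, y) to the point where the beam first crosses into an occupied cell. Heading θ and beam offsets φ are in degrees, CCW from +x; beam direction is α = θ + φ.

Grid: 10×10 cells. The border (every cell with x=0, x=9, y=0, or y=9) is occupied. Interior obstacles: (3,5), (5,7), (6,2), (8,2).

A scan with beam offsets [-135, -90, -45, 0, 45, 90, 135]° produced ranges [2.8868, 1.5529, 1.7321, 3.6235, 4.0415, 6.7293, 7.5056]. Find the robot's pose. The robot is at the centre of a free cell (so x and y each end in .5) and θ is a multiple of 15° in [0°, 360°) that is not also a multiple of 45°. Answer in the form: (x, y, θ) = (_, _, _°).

(x, y, θ) = (7.5, 5.5, 75°)

Candidates: 60 free-cell centres × 16 headings = 960 poses. Raycast each; keep the one whose scan matches to 4 dp.
  (5.5, 6.5, 210°): beam 1 = 0.5176 ≠ 2.8868 ✗
  (6.5, 6.5, 15°): beam 1 = 6.3509 ≠ 2.8868 ✗
  (8.5, 4.5, 120°): beam 1 = 0.5176 ≠ 2.8868 ✗
  (8.5, 3.5, 330°): beam 1 = 1.9319 ≠ 2.8868 ✗
  …
  (7.5, 5.5, 75°): r_1=2.8868, r_2=1.5529, r_3=1.7321, r_4=3.6235, r_5=4.0415, r_6=6.7293, r_7=7.5056 — all match ✓
Only this pose fits every beam.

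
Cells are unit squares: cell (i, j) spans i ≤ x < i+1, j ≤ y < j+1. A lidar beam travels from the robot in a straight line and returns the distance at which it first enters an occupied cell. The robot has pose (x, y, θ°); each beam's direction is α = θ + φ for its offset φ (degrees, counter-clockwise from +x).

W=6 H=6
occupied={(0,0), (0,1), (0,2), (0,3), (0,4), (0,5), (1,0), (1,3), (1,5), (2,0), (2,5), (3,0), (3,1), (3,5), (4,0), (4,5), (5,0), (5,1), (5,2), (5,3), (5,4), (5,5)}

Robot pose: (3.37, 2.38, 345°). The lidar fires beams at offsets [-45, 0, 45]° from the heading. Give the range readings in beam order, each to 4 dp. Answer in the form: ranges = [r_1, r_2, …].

ranges = [0.4388, 1.6875, 1.8822]

beam 1: φ=-45°, α=300°
  direction (0.5000, -0.8660); cell (3,2); t to first gridline: x 1.2600, y 0.4388 (then +2.0000 / +1.1547)
    (3,1) via y @ 0.4388  # hit
  → r_1 = 0.4388
beam 2: φ=0°, α=345°
  direction (0.9659, -0.2588); cell (3,2); t to first gridline: x 0.6522, y 1.4682 (then +1.0353 / +3.8637)
    (4,2) via x @ 0.6522
    (4,1) via y @ 1.4682
    (5,1) via x @ 1.6875  # hit
  → r_2 = 1.6875
beam 3: φ=45°, α=30°
  direction (0.8660, 0.5000); cell (3,2); t to first gridline: x 0.7275, y 1.2400 (then +1.1547 / +2.0000)
    (4,2) via x @ 0.7275
    (4,3) via y @ 1.2400
    (5,3) via x @ 1.8822  # hit
  → r_3 = 1.8822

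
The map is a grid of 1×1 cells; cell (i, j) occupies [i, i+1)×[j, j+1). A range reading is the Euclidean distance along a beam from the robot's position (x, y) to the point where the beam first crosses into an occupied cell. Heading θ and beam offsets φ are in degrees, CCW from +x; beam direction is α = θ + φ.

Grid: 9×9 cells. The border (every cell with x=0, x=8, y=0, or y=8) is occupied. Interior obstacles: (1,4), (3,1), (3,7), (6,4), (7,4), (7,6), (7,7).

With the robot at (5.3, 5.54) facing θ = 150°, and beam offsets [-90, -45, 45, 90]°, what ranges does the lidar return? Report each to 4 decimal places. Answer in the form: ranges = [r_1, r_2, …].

ranges = [2.8406, 2.5468, 3.4164, 4.0876]

beam 1: φ=-90°, α=60°
  d=(0.5000,0.8660)  start (5,5)  tX=1.4000 tY=0.5312  stride 1/|dx|=2.0000 1/|dy|=1.1547
    cross y-line → (5,6), t=0.5312
    cross x-line → (6,6), t=1.4000
    cross y-line → (6,7), t=1.6859
    cross y-line → (6,8), t=2.8406 (wall)
  → r_1 = 2.8406
beam 2: φ=-45°, α=105°
  d=(-0.2588,0.9659)  start (5,5)  tX=1.1591 tY=0.4762  stride 1/|dx|=3.8637 1/|dy|=1.0353
    cross y-line → (5,6), t=0.4762
    cross x-line → (4,6), t=1.1591
    cross y-line → (4,7), t=1.5115
    cross y-line → (4,8), t=2.5468 (wall)
  → r_2 = 2.5468
beam 3: φ=45°, α=195°
  d=(-0.9659,-0.2588)  start (5,5)  tX=0.3106 tY=2.0864  stride 1/|dx|=1.0353 1/|dy|=3.8637
    cross x-line → (4,5), t=0.3106
    cross x-line → (3,5), t=1.3459
    cross y-line → (3,4), t=2.0864
    cross x-line → (2,4), t=2.3811
    cross x-line → (1,4), t=3.4164 (wall)
  → r_3 = 3.4164
beam 4: φ=90°, α=240°
  d=(-0.5000,-0.8660)  start (5,5)  tX=0.6000 tY=0.6235  stride 1/|dx|=2.0000 1/|dy|=1.1547
    cross x-line → (4,5), t=0.6000
    cross y-line → (4,4), t=0.6235
    cross y-line → (4,3), t=1.7782
    cross x-line → (3,3), t=2.6000
    cross y-line → (3,2), t=2.9329
    cross y-line → (3,1), t=4.0876 (wall)
  → r_4 = 4.0876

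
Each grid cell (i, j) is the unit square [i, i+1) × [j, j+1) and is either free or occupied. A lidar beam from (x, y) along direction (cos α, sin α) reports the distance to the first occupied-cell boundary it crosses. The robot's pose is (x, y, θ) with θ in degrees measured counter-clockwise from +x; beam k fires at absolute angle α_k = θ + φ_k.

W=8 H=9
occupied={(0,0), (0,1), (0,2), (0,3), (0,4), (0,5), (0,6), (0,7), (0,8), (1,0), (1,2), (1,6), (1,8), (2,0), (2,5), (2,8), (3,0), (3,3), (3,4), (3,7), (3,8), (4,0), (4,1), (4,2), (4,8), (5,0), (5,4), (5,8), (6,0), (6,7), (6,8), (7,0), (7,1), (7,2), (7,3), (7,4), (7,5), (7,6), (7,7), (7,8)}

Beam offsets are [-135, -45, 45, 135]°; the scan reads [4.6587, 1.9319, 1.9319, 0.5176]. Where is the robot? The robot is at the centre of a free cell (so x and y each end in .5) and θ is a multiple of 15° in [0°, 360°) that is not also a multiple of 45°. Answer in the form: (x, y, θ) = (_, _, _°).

(x, y, θ) = (6.5, 3.5, 240°)

Candidates: 32 free-cell centres × 16 headings = 512 poses. Raycast each; keep the one whose scan matches to 4 dp.
  (5.5, 3.5, 60°): beam 1 = 2.5882 ≠ 4.6587 ✗
  (4.5, 3.5, 330°): beam 1 = 0.5176 ≠ 4.6587 ✗
  (2.5, 6.5, 345°): beam 1 = 0.5774 ≠ 4.6587 ✗
  (5.5, 7.5, 75°): beam 1 = 3.0000 ≠ 4.6587 ✗
  (6.5, 3.5, 60°): beam 1 = 1.9319 ≠ 4.6587 ✗
  …
  (6.5, 3.5, 240°): r_1=4.6587, r_2=1.9319, r_3=1.9319, r_4=0.5176 — all match ✓
Only this pose fits every beam.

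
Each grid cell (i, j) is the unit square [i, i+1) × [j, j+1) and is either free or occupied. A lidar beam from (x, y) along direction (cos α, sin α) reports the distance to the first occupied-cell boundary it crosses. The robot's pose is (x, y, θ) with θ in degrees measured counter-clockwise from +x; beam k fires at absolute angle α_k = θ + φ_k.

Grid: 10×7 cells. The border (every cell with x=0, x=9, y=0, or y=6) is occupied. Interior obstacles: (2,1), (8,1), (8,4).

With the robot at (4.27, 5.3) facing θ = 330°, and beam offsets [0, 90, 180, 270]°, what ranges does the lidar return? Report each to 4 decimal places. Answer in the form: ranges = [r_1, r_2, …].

beam 1: φ=0°, α=330°
  cosα=0.8660 sinα=-0.5000 | (4,5) | tMaxX 0.8429 tMaxY 0.6000 | tΔX 1.1547 tΔY 2.0000
    t=0.6000 [y] (4,4)
    t=0.8429 [x] (5,4)
    t=1.9976 [x] (6,4)
    t=2.6000 [y] (6,3)
    t=3.1523 [x] (7,3)
    t=4.3070 [x] (8,3)
    t=4.6000 [y] (8,2)
    t=5.4617 [x] (9,2) — stop
  → r_1 = 5.4617
beam 2: φ=90°, α=60°
  cosα=0.5000 sinα=0.8660 | (4,5) | tMaxX 1.4600 tMaxY 0.8083 | tΔX 2.0000 tΔY 1.1547
    t=0.8083 [y] (4,6) — stop
  → r_2 = 0.8083
beam 3: φ=180°, α=150°
  cosα=-0.8660 sinα=0.5000 | (4,5) | tMaxX 0.3118 tMaxY 1.4000 | tΔX 1.1547 tΔY 2.0000
    t=0.3118 [x] (3,5)
    t=1.4000 [y] (3,6) — stop
  → r_3 = 1.4000
beam 4: φ=270°, α=240°
  cosα=-0.5000 sinα=-0.8660 | (4,5) | tMaxX 0.5400 tMaxY 0.3464 | tΔX 2.0000 tΔY 1.1547
    t=0.3464 [y] (4,4)
    t=0.5400 [x] (3,4)
    t=1.5011 [y] (3,3)
    t=2.5400 [x] (2,3)
    t=2.6558 [y] (2,2)
    t=3.8105 [y] (2,1) — stop
  → r_4 = 3.8105

ranges = [5.4617, 0.8083, 1.4000, 3.8105]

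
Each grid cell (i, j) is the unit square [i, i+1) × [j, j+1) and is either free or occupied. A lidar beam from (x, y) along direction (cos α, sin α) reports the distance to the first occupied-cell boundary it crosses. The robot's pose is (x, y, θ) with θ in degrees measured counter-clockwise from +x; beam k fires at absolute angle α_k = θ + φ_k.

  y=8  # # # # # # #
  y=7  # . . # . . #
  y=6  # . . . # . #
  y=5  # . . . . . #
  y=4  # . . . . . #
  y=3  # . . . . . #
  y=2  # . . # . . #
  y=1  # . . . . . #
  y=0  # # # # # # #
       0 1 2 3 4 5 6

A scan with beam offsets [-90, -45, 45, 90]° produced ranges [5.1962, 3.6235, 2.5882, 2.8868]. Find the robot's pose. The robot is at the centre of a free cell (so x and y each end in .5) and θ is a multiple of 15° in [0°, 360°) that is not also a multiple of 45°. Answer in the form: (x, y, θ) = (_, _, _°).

Candidates: 32 free-cell centres × 16 headings = 512 poses. Raycast each; keep the one whose scan matches to 4 dp.
  (4.5, 3.5, 285°): beam 1 = 3.6235 ≠ 5.1962 ✗
  (3.5, 6.5, 330°): beam 1 = 5.0000 ≠ 5.1962 ✗
  (2.5, 1.5, 75°): beam 1 = 1.9319 ≠ 5.1962 ✗
  (2.5, 6.5, 120°): beam 1 = 1.0000 ≠ 5.1962 ✗
  (1.5, 6.5, 255°): beam 1 = 0.5176 ≠ 5.1962 ✗
  …
  (4.5, 3.5, 210°): r_1=5.1962, r_2=3.6235, r_3=2.5882, r_4=2.8868 — all match ✓
Only this pose fits every beam.

(x, y, θ) = (4.5, 3.5, 210°)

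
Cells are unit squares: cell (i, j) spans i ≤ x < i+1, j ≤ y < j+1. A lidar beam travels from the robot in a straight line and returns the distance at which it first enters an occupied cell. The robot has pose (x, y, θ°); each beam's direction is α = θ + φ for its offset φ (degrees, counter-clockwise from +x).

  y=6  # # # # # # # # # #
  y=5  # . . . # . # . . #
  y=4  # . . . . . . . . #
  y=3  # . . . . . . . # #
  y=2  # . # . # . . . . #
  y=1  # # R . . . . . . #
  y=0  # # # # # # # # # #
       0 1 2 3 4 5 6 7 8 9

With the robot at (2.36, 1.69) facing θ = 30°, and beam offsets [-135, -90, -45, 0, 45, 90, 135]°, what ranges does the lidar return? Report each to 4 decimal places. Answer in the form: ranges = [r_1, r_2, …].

beam 1: φ=-135°, α=255°
  cosα=-0.2588 sinα=-0.9659 | (2,1) | tMaxX 1.3909 tMaxY 0.7143 | tΔX 3.8637 tΔY 1.0353
    t=0.7143 [y] (2,0) — stop
  → r_1 = 0.7143
beam 2: φ=-90°, α=300°
  cosα=0.5000 sinα=-0.8660 | (2,1) | tMaxX 1.2800 tMaxY 0.7967 | tΔX 2.0000 tΔY 1.1547
    t=0.7967 [y] (2,0) — stop
  → r_2 = 0.7967
beam 3: φ=-45°, α=345°
  cosα=0.9659 sinα=-0.2588 | (2,1) | tMaxX 0.6626 tMaxY 2.6660 | tΔX 1.0353 tΔY 3.8637
    t=0.6626 [x] (3,1)
    t=1.6979 [x] (4,1)
    t=2.6660 [y] (4,0) — stop
  → r_3 = 2.6660
beam 4: φ=0°, α=30°
  cosα=0.8660 sinα=0.5000 | (2,1) | tMaxX 0.7390 tMaxY 0.6200 | tΔX 1.1547 tΔY 2.0000
    t=0.6200 [y] (2,2) — stop
  → r_4 = 0.6200
beam 5: φ=45°, α=75°
  cosα=0.2588 sinα=0.9659 | (2,1) | tMaxX 2.4728 tMaxY 0.3209 | tΔX 3.8637 tΔY 1.0353
    t=0.3209 [y] (2,2) — stop
  → r_5 = 0.3209
beam 6: φ=90°, α=120°
  cosα=-0.5000 sinα=0.8660 | (2,1) | tMaxX 0.7200 tMaxY 0.3580 | tΔX 2.0000 tΔY 1.1547
    t=0.3580 [y] (2,2) — stop
  → r_6 = 0.3580
beam 7: φ=135°, α=165°
  cosα=-0.9659 sinα=0.2588 | (2,1) | tMaxX 0.3727 tMaxY 1.1977 | tΔX 1.0353 tΔY 3.8637
    t=0.3727 [x] (1,1) — stop
  → r_7 = 0.3727

ranges = [0.7143, 0.7967, 2.6660, 0.6200, 0.3209, 0.3580, 0.3727]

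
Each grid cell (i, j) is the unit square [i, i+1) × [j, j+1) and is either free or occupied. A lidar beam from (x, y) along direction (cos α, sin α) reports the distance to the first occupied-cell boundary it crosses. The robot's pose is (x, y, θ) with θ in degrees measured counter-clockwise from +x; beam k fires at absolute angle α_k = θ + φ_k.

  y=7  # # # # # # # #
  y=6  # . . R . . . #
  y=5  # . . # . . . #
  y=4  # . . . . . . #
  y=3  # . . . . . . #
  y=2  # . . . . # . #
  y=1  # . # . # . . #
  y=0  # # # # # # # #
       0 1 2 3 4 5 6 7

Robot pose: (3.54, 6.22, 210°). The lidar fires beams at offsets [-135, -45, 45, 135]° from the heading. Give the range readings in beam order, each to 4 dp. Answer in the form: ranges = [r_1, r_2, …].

ranges = [0.8075, 2.6296, 0.2278, 3.5821]

beam 1: φ=-135°, α=75°
  cosα=0.2588 sinα=0.9659 | (3,6) | tMaxX 1.7773 tMaxY 0.8075 | tΔX 3.8637 tΔY 1.0353
    t=0.8075 [y] (3,7) — stop
  → r_1 = 0.8075
beam 2: φ=-45°, α=165°
  cosα=-0.9659 sinα=0.2588 | (3,6) | tMaxX 0.5590 tMaxY 3.0137 | tΔX 1.0353 tΔY 3.8637
    t=0.5590 [x] (2,6)
    t=1.5943 [x] (1,6)
    t=2.6296 [x] (0,6) — stop
  → r_2 = 2.6296
beam 3: φ=45°, α=255°
  cosα=-0.2588 sinα=-0.9659 | (3,6) | tMaxX 2.0864 tMaxY 0.2278 | tΔX 3.8637 tΔY 1.0353
    t=0.2278 [y] (3,5) — stop
  → r_3 = 0.2278
beam 4: φ=135°, α=345°
  cosα=0.9659 sinα=-0.2588 | (3,6) | tMaxX 0.4762 tMaxY 0.8500 | tΔX 1.0353 tΔY 3.8637
    t=0.4762 [x] (4,6)
    t=0.8500 [y] (4,5)
    t=1.5115 [x] (5,5)
    t=2.5468 [x] (6,5)
    t=3.5821 [x] (7,5) — stop
  → r_4 = 3.5821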